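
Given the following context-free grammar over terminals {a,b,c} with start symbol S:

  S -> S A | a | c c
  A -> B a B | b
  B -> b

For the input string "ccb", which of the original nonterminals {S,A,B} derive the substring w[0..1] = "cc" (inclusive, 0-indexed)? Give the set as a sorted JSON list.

Convert to CNF:
  S -> S A | T1 T1 | a
  A -> B X2 | b
  B -> b
  T0 -> a
  T1 -> c
  X2 -> T0 B

CYK table (by increasing span) — only the sub-triangle for w[0..1]:
  T[0,0] 'c' = {T1}  orig:{}
  T[1,1] 'c' = {T1}  orig:{}
  T[0,1] 'cc' = {S}

Original NTs in T[0,1] deriving "cc": ["S"]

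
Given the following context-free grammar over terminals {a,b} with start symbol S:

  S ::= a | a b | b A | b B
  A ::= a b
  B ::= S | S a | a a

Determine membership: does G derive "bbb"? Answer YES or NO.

Convert to CNF:
  S -> T0 T1 | T1 A | T1 B | a
  A -> T0 T1
  B -> S T0 | T0 T0 | T0 T1 | T1 A | T1 B | a
  T0 -> a
  T1 -> b

Fill CYK table bottom-up:
  [0..0]={T1}  "b"  orig:{}
  [1..1]={T1}  "b"  orig:{}
  [2..2]={T1}  "b"  orig:{}
  [0..1]=∅  "bb"
  [1..2]=∅  "bb"
  [0..2]=∅  "bbb"

S ∉ T[0,2] ⇒ NO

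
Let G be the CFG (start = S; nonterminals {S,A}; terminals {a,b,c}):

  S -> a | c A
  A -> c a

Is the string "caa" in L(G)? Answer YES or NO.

Convert to CNF:
  S -> T0 A | a
  A -> T0 T1
  T0 -> c
  T1 -> a

CYK fill:
  [0..0]={T0}  "c"  orig:{}
  [1..1]={S,T1}  "a"  orig:{S}
  [2..2]={S,T1}  "a"  orig:{S}
  [0..1]={A}  "ca"
  [1..2]=∅  "aa"
  [0..2]=∅  "caa"

S ∉ T[0,2] ⇒ NO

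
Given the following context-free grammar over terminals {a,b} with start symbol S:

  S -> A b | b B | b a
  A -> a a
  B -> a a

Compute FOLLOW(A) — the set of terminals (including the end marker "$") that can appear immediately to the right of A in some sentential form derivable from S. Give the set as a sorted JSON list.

FIRST iteration:
[1]
  A via A→a a: +{a}
  B via B→a a: +{a}
  S via S→A b: +{a}
  S via S→b B: +{b}
  S: {a,b}  A: {a}  B: {a}
[2] done
  S: {a,b}  A: {a}  B: {a}

FOLLOW iteration:
FOLLOW(S) := {$}
iter 1:
  S→A b: FOLLOW(A) ⊇ FIRST(b) = {b}; new: +{b}
  S→b B: FOLLOW(B) ⊇ FOLLOW(S) ⊇ {$}; new: +{$}
  S: {$}  A: {b}  B: {$}
iter 2: — fixpoint
  S: {$}  A: {b}  B: {$}

FOLLOW(A) = ["b"]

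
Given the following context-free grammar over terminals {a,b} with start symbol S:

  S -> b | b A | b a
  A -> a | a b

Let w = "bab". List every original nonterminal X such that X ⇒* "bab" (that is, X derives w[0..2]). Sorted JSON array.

Convert to CNF:
  S -> T1 A | T1 T0 | b
  A -> T0 T1 | a
  T0 -> a
  T1 -> b

Fill CYK table bottom-up — only the sub-triangle for w[0..2]:
  [0..0]={S,T1}  "b"  orig:{S}
  [1..1]={A,T0}  "a"  orig:{A}
  [2..2]={S,T1}  "b"  orig:{S}
  [0..1]={S}  "ba"
  [1..2]={A}  "ab"
  [0..2]={S}  "bab"

Original NTs in T[0,2] deriving "bab": ["S"]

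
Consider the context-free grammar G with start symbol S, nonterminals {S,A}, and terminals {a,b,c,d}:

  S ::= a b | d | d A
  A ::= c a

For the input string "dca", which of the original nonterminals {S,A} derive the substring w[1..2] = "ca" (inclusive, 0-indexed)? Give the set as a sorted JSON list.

Convert to CNF:
  S -> T1 T2 | T3 A | d
  A -> T0 T1
  T0 -> c
  T1 -> a
  T2 -> b
  T3 -> d

Fill CYK table bottom-up, restricted to cells inside w[1..2]:
  cell(1,1) c: {T0}  orig:{}
  cell(2,2) a: {T1}  orig:{}
  cell(1,2) ca: {A}

Original NTs in T[1,2] deriving "ca": ["A"]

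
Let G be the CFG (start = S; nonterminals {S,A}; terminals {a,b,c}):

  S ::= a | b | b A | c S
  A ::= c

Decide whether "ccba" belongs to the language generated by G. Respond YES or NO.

CNF form of G:
  S -> T0 A | T1 S | a | b
  A -> c
  T0 -> b
  T1 -> c

CYK fill:
  cell(0,0) c: {A,T1}  orig:{A}
  cell(1,1) c: {A,T1}  orig:{A}
  cell(2,2) b: {S,T0}  orig:{S}
  cell(3,3) a: {S}
  cell(0,1) cc: ∅
  cell(1,2) cb: {S}
  cell(2,3) ba: ∅
  cell(0,2) ccb: {S}
  cell(1,3) cba: ∅
  cell(0,3) ccba: ∅

S ∉ T[0,3] ⇒ NO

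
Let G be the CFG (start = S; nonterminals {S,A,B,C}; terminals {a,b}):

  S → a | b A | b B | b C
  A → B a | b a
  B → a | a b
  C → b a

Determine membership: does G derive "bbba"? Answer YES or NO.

CNF form of G:
  S -> T1 A | T1 B | T1 C | a
  A -> B T0 | T1 T0
  B -> T0 T1 | a
  C -> T1 T0
  T0 -> a
  T1 -> b

CYK fill:
  [0..0]={T1}  "b"  orig:{}
  [1..1]={T1}  "b"  orig:{}
  [2..2]={T1}  "b"  orig:{}
  [3..3]={B,S,T0}  "a"  orig:{B,S}
  [0..1]=∅  "bb"
  [1..2]=∅  "bb"
  [2..3]={A,C,S}  "ba"
  [0..2]=∅  "bbb"
  [1..3]={S}  "bba"
  [0..3]=∅  "bbba"

S ∉ T[0,3] ⇒ NO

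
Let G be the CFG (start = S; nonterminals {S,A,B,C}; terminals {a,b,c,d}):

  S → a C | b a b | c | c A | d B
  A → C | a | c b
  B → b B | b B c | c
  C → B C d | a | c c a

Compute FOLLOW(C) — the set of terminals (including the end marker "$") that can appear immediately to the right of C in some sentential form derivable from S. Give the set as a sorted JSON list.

FIRST sets, iterate to fixpoint:
round 1:
  A via A→a: +{a}
  A via A→c b: +{c}
  B via B→b B: +{b}
  B via B→c: +{c}
  C via C→B C d: +{b,c}
  C via C→a: +{a}
  S via S→a C: +{a}
  S via S→b a b: +{b}
  S via S→c: +{c}
  S via S→d B: +{d}
  FIRST(S)={a,b,c,d}  FIRST(A)={a,c}  FIRST(B)={b,c}  FIRST(C)={a,b,c}
round 2:
  A via A→C: +{b}
  FIRST(S)={a,b,c,d}  FIRST(A)={a,b,c}  FIRST(B)={b,c}  FIRST(C)={a,b,c}
round 3: (stable)
  FIRST(S)={a,b,c,d}  FIRST(A)={a,b,c}  FIRST(B)={b,c}  FIRST(C)={a,b,c}

Compute FOLLOW by fixpoint:
seed FOLLOW(S) with $
round 1:
  B→b B c: FOLLOW(B) ⊇ FIRST(c) = {c}; new: +{c}
  C→B C d: FOLLOW(B) ⊇ FIRST(C) = {a,b,c}; new: +{a,b}
  C→B C d: FOLLOW(C) ⊇ FIRST(d) = {d}; new: +{d}
  S→a C: FOLLOW(C) ⊇ FOLLOW(S) ⊇ {$}; new: +{$}
  S→c A: FOLLOW(A) ⊇ FOLLOW(S) ⊇ {$}; new: +{$}
  S→d B: FOLLOW(B) ⊇ FOLLOW(S) ⊇ {$}; new: +{$}
  FOLLOW(S)={$}  FOLLOW(A)={$}  FOLLOW(B)={$,a,b,c}  FOLLOW(C)={$,d}
round 2: — fixpoint
  FOLLOW(S)={$}  FOLLOW(A)={$}  FOLLOW(B)={$,a,b,c}  FOLLOW(C)={$,d}

FOLLOW(C) = ["$", "d"]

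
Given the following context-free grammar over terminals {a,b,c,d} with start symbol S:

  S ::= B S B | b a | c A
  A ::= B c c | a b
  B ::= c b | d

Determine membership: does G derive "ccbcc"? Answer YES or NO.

Convert to CNF:
  S -> B X4 | T0 A | T2 T1
  A -> B X3 | T1 T2
  B -> T0 T2 | d
  T0 -> c
  T1 -> a
  T2 -> b
  X3 -> T0 T0
  X4 -> S B

CYK table (by increasing span):
  cell(0,0) c: {T0}  orig:{}
  cell(1,1) c: {T0}  orig:{}
  cell(2,2) b: {T2}  orig:{}
  cell(3,3) c: {T0}  orig:{}
  cell(4,4) c: {T0}  orig:{}
  cell(0,1) cc: {X3}  orig:{}
  cell(1,2) cb: {B}
  cell(2,3) bc: ∅
  cell(3,4) cc: {X3}  orig:{}
  cell(0,2) ccb: ∅
  cell(1,3) cbc: ∅
  cell(2,4) bcc: ∅
  cell(0,3) ccbc: ∅
  cell(1,4) cbcc: {A}
  cell(0,4) ccbcc: {S}

S ∈ T[0,4] ⇒ YES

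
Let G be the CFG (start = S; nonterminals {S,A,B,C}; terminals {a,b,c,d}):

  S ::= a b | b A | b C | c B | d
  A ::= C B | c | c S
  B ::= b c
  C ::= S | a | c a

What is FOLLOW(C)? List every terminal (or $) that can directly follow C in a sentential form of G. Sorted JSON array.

FIRST sets, iterate to fixpoint:
pass 1:
  A via A→c: +{c}
  B via B→b c: +{b}
  C via C→a: +{a}
  C via C→c a: +{c}
  S via S→a b: +{a}
  S via S→b A: +{b}
  S via S→c B: +{c}
  S via S→d: +{d}
  FIRST[S]={a,b,c,d}  FIRST[A]={c}  FIRST[B]={b}  FIRST[C]={a,c}
pass 2:
  A via A→C B: +{a}
  C via C→S: +{b,d}
  FIRST[S]={a,b,c,d}  FIRST[A]={a,c}  FIRST[B]={b}  FIRST[C]={a,b,c,d}
pass 3:
  A via A→C B: +{b,d}
  FIRST[S]={a,b,c,d}  FIRST[A]={a,b,c,d}  FIRST[B]={b}  FIRST[C]={a,b,c,d}
pass 4: — fixpoint
  FIRST[S]={a,b,c,d}  FIRST[A]={a,b,c,d}  FIRST[B]={b}  FIRST[C]={a,b,c,d}

Compute FOLLOW by fixpoint:
initialize: $ ∈ FOLLOW(S)
pass 1:
  A→C B: FOLLOW(C) ⊇ FIRST(B) = {b}; new: +{b}
  C→S: FOLLOW(S) ⊇ FOLLOW(C) ⊇ {b}; new: +{b}
  S→b A: FOLLOW(A) ⊇ FOLLOW(S) ⊇ {$,b}; new: +{$,b}
  S→b C: FOLLOW(C) ⊇ FOLLOW(S) ⊇ {$,b}; new: +{$}
  S→c B: FOLLOW(B) ⊇ FOLLOW(S) ⊇ {$,b}; new: +{$,b}
  S: {$,b}  A: {$,b}  B: {$,b}  C: {$,b}
pass 2: — fixpoint
  S: {$,b}  A: {$,b}  B: {$,b}  C: {$,b}

FOLLOW(C) = ["$", "b"]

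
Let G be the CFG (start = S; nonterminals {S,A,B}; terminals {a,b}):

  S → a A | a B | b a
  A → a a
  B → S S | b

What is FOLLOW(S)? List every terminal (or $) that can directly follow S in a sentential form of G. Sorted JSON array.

FIRST iteration:
[1]
  A via A→a a: +{a}
  B via B→b: +{b}
  S via S→a A: +{a}
  S via S→b a: +{b}
  S: {a,b}  A: {a}  B: {b}
[2]
  B via B→S S: +{a}
  S: {a,b}  A: {a}  B: {a,b}
[3] done
  S: {a,b}  A: {a}  B: {a,b}

Compute FOLLOW by fixpoint:
FOLLOW(S) := {$}
pass 1:
  B→S S: FOLLOW(S) ⊇ FIRST(S) = {a,b}; new: +{a,b}
  S→a A: FOLLOW(A) ⊇ FOLLOW(S) ⊇ {$,a,b}; new: +{$,a,b}
  S→a B: FOLLOW(B) ⊇ FOLLOW(S) ⊇ {$,a,b}; new: +{$,a,b}
  S: {$,a,b}  A: {$,a,b}  B: {$,a,b}
pass 2: (no change)
  S: {$,a,b}  A: {$,a,b}  B: {$,a,b}

FOLLOW(S) = ["$", "a", "b"]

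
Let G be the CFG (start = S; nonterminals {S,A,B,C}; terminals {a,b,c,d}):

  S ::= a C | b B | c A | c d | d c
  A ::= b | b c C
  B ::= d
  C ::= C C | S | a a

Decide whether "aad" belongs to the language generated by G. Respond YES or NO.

CNF form of G:
  S -> T0 B | T1 A | T1 T3 | T2 C | T3 T1
  A -> T0 X4 | b
  B -> d
  C -> C C | T0 B | T1 A | T1 T3 | T2 C | T2 T2 | T3 T1
  T0 -> b
  T1 -> c
  T2 -> a
  T3 -> d
  X4 -> T1 C

CYK fill:
  cell(0,0) a: {T2}  orig:{}
  cell(1,1) a: {T2}  orig:{}
  cell(2,2) d: {B,T3}  orig:{B}
  cell(0,1) aa: {C}
  cell(1,2) ad: ∅
  cell(0,2) aad: ∅

S ∉ T[0,2] ⇒ NO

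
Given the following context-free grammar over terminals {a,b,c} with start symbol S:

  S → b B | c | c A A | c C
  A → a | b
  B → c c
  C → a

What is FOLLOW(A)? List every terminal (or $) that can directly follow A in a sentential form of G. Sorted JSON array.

Compute FIRST by fixpoint:
iter 1:
  A via A→a: +{a}
  A via A→b: +{b}
  B via B→c c: +{c}
  C via C→a: +{a}
  S via S→b B: +{b}
  S via S→c: +{c}
  FIRST(S)={b,c}  FIRST(A)={a,b}  FIRST(B)={c}  FIRST(C)={a}
iter 2: done
  FIRST(S)={b,c}  FIRST(A)={a,b}  FIRST(B)={c}  FIRST(C)={a}

FOLLOW sets:
initialize: $ ∈ FOLLOW(S)
[1]
  S→b B: FOLLOW(B) ⊇ FOLLOW(S) ⊇ {$}; new: +{$}
  S→c A A: FOLLOW(A) ⊇ FIRST(A) = {a,b}; new: +{a,b}
  S→c A A: FOLLOW(A) ⊇ FOLLOW(S) ⊇ {$}; new: +{$}
  S→c C: FOLLOW(C) ⊇ FOLLOW(S) ⊇ {$}; new: +{$}
  S: {$}  A: {$,a,b}  B: {$}  C: {$}
[2] — fixpoint
  S: {$}  A: {$,a,b}  B: {$}  C: {$}

FOLLOW(A) = ["$", "a", "b"]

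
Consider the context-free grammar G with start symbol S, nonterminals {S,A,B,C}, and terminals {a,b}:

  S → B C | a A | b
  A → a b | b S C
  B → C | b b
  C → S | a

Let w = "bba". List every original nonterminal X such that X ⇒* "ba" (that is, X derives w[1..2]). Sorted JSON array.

CNF form of G:
  S -> B C | T0 A | b
  A -> T0 T1 | T1 X2
  B -> B C | T0 A | T1 T1 | a | b
  C -> B C | T0 A | a | b
  T0 -> a
  T1 -> b
  X2 -> S C

CYK table (by increasing span), restricted to cells inside w[1..2]:
  cell(1,1) b: {B,C,S,T1}  orig:{B,C,S}
  cell(2,2) a: {B,C,T0}  orig:{B,C}
  cell(1,2) ba: {B,C,S,X2}  orig:{B,C,S}

Original NTs in T[1,2] deriving "ba": ["B", "C", "S"]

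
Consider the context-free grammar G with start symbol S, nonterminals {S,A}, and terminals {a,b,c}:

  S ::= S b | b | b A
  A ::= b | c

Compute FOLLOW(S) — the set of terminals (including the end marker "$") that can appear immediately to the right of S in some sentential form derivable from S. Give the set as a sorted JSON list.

Compute FIRST by fixpoint:
round 1:
  A via A→b: +{b}
  A via A→c: +{c}
  S via S→b: +{b}
  S: {b}  A: {b,c}
round 2: — fixpoint
  S: {b}  A: {b,c}

FOLLOW iteration:
FOLLOW(S) := {$}
[1]
  S→S b: FOLLOW(S) ⊇ FIRST(b) = {b}; new: +{b}
  S→b A: FOLLOW(A) ⊇ FOLLOW(S) ⊇ {$,b}; new: +{$,b}
  FOLLOW(S)={$,b}  FOLLOW(A)={$,b}
[2] done
  FOLLOW(S)={$,b}  FOLLOW(A)={$,b}

FOLLOW(S) = ["$", "b"]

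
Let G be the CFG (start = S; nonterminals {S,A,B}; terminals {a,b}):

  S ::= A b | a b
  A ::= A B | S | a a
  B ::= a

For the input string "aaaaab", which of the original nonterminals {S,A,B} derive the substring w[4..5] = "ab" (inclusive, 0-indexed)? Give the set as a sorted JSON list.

CNF form of G:
  S -> A T0 | T1 T0
  A -> A B | A T0 | T1 T0 | T1 T1
  B -> a
  T0 -> b
  T1 -> a

Fill CYK table bottom-up (cells [i..j] with 4 ≤ i ≤ j ≤ 5 only):
  T[4,4] 'a' = {B,T1}  orig:{B}
  T[5,5] 'b' = {T0}  orig:{}
  T[4,5] 'ab' = {A,S}

Original NTs in T[4,5] deriving "ab": ["A", "S"]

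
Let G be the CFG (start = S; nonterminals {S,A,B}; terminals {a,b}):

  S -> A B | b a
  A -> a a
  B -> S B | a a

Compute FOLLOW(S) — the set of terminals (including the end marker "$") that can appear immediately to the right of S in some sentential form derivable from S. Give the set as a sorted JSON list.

FIRST sets, iterate to fixpoint:
iter 1:
  A via A→a a: +{a}
  B via B→a a: +{a}
  S via S→A B: +{a}
  S via S→b a: +{b}
  S: {a,b}  A: {a}  B: {a}
iter 2:
  B via B→S B: +{b}
  S: {a,b}  A: {a}  B: {a,b}
iter 3: (stable)
  S: {a,b}  A: {a}  B: {a,b}

FOLLOW iteration:
FOLLOW(S) := {$}
iter 1:
  B→S B: FOLLOW(S) ⊇ FIRST(B) = {a,b}; new: +{a,b}
  S→A B: FOLLOW(A) ⊇ FIRST(B) = {a,b}; new: +{a,b}
  S→A B: FOLLOW(B) ⊇ FOLLOW(S) ⊇ {$,a,b}; new: +{$,a,b}
  FOLLOW[S]={$,a,b}  FOLLOW[A]={a,b}  FOLLOW[B]={$,a,b}
iter 2: (no change)
  FOLLOW[S]={$,a,b}  FOLLOW[A]={a,b}  FOLLOW[B]={$,a,b}

FOLLOW(S) = ["$", "a", "b"]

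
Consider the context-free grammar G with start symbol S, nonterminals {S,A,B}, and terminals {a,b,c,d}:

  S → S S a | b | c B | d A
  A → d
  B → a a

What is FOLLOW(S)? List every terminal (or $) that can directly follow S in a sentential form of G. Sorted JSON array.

Compute FIRST by fixpoint:
round 1:
  A via A→d: +{d}
  B via B→a a: +{a}
  S via S→b: +{b}
  S via S→c B: +{c}
  S via S→d A: +{d}
  S: {b,c,d}  A: {d}  B: {a}
round 2: — fixpoint
  S: {b,c,d}  A: {d}  B: {a}

FOLLOW iteration:
seed FOLLOW(S) with $
iter 1:
  S→S S a: FOLLOW(S) ⊇ FIRST(S) = {b,c,d}; new: +{b,c,d}
  S→S S a: FOLLOW(S) ⊇ FIRST(a) = {a}; new: +{a}
  S→c B: FOLLOW(B) ⊇ FOLLOW(S) ⊇ {$,a,b,c,d}; new: +{$,a,b,c,d}
  S→d A: FOLLOW(A) ⊇ FOLLOW(S) ⊇ {$,a,b,c,d}; new: +{$,a,b,c,d}
  S: {$,a,b,c,d}  A: {$,a,b,c,d}  B: {$,a,b,c,d}
iter 2: (stable)
  S: {$,a,b,c,d}  A: {$,a,b,c,d}  B: {$,a,b,c,d}

FOLLOW(S) = ["$", "a", "b", "c", "d"]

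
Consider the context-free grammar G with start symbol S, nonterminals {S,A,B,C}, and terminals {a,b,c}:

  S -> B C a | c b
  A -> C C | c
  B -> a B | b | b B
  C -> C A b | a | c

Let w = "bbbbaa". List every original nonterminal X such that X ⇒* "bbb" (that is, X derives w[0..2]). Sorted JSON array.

CNF form of G:
  S -> B X4 | T2 T1
  A -> C C | c
  B -> T0 B | T1 B | b
  C -> C X3 | a | c
  T0 -> a
  T1 -> b
  T2 -> c
  X3 -> A T1
  X4 -> C T0

CYK table (by increasing span) — only the sub-triangle for w[0..2]:
  T[0,0] 'b' = {B,T1}  orig:{B}
  T[1,1] 'b' = {B,T1}  orig:{B}
  T[2,2] 'b' = {B,T1}  orig:{B}
  T[0,1] 'bb' = {B}
  T[1,2] 'bb' = {B}
  T[0,2] 'bbb' = {B}

Original NTs in T[0,2] deriving "bbb": ["B"]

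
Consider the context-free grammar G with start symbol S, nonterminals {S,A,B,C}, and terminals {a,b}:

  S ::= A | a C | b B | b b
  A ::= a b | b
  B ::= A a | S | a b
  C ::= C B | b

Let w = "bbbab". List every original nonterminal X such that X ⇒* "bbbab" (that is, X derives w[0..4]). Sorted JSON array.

CNF form of G:
  S -> T0 C | T0 T1 | T1 B | T1 T1 | b
  A -> T0 T1 | b
  B -> A T0 | T0 C | T0 T1 | T1 B | T1 T1 | b
  C -> C B | b
  T0 -> a
  T1 -> b

CYK table (by increasing span) — only the sub-triangle for w[0..4]:
  T[0,0] 'b' = {A,B,C,S,T1}  orig:{A,B,C,S}
  T[1,1] 'b' = {A,B,C,S,T1}  orig:{A,B,C,S}
  T[2,2] 'b' = {A,B,C,S,T1}  orig:{A,B,C,S}
  T[3,3] 'a' = {T0}  orig:{}
  T[4,4] 'b' = {A,B,C,S,T1}  orig:{A,B,C,S}
  T[0,1] 'bb' = {B,C,S}
  T[1,2] 'bb' = {B,C,S}
  T[2,3] 'ba' = {B}
  T[3,4] 'ab' = {A,B,S}
  T[0,2] 'bbb' = {B,C,S}
  T[1,3] 'bba' = {B,C,S}
  T[2,4] 'bab' = {B,C,S}
  T[0,3] 'bbba' = {B,C,S}
  T[1,4] 'bbab' = {B,C,S}
  T[0,4] 'bbbab' = {B,C,S}

Original NTs in T[0,4] deriving "bbbab": ["B", "C", "S"]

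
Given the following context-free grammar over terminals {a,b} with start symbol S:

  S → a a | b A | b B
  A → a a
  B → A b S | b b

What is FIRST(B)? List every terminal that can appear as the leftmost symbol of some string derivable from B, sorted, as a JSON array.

FIRST iteration:
iter 1:
  A via A→a a: +{a}
  B via B→A b S: +{a}
  B via B→b b: +{b}
  S via S→a a: +{a}
  S via S→b A: +{b}
  FIRST(S)={a,b}  FIRST(A)={a}  FIRST(B)={a,b}
iter 2: — fixpoint
  FIRST(S)={a,b}  FIRST(A)={a}  FIRST(B)={a,b}

FIRST(B) = ["a", "b"]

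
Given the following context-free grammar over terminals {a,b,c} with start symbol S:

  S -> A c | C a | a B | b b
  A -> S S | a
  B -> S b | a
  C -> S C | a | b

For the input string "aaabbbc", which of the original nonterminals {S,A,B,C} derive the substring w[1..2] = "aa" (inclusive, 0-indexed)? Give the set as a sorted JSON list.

CNF form of G:
  S -> A T1 | C T2 | T0 T0 | T2 B
  A -> S S | a
  B -> S T0 | a
  C -> S C | a | b
  T0 -> b
  T1 -> c
  T2 -> a

Fill CYK table bottom-up (cells [i..j] with 1 ≤ i ≤ j ≤ 2 only):
  cell(1,1) a: {A,B,C,T2}  orig:{A,B,C}
  cell(2,2) a: {A,B,C,T2}  orig:{A,B,C}
  cell(1,2) aa: {S}

Original NTs in T[1,2] deriving "aa": ["S"]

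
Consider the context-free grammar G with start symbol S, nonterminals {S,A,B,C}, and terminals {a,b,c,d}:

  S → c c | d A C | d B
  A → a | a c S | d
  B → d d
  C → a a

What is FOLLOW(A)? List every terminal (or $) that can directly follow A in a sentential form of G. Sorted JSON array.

FIRST iteration:
round 1:
  A via A→a: +{a}
  A via A→d: +{d}
  B via B→d d: +{d}
  C via C→a a: +{a}
  S via S→c c: +{c}
  S via S→d A C: +{d}
  FIRST[S]={c,d}  FIRST[A]={a,d}  FIRST[B]={d}  FIRST[C]={a}
round 2: done
  FIRST[S]={c,d}  FIRST[A]={a,d}  FIRST[B]={d}  FIRST[C]={a}

Compute FOLLOW by fixpoint:
seed FOLLOW(S) with $
iter 1:
  S→d A C: FOLLOW(A) ⊇ FIRST(C) = {a}; new: +{a}
  S→d A C: FOLLOW(C) ⊇ FOLLOW(S) ⊇ {$}; new: +{$}
  S→d B: FOLLOW(B) ⊇ FOLLOW(S) ⊇ {$}; new: +{$}
  FOLLOW[S]={$}  FOLLOW[A]={a}  FOLLOW[B]={$}  FOLLOW[C]={$}
iter 2:
  A→a c S: FOLLOW(S) ⊇ FOLLOW(A) ⊇ {a}; new: +{a}
  S→d A C: FOLLOW(C) ⊇ FOLLOW(S) ⊇ {$,a}; new: +{a}
  S→d B: FOLLOW(B) ⊇ FOLLOW(S) ⊇ {$,a}; new: +{a}
  FOLLOW[S]={$,a}  FOLLOW[A]={a}  FOLLOW[B]={$,a}  FOLLOW[C]={$,a}
iter 3: (no change)
  FOLLOW[S]={$,a}  FOLLOW[A]={a}  FOLLOW[B]={$,a}  FOLLOW[C]={$,a}

FOLLOW(A) = ["a"]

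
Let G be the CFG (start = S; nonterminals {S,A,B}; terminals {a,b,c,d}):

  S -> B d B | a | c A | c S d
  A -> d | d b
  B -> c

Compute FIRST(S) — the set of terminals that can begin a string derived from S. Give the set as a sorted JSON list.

FIRST sets, iterate to fixpoint:
round 1:
  A via A→d: +{d}
  B via B→c: +{c}
  S via S→B d B: +{c}
  S via S→a: +{a}
  FIRST[S]={a,c}  FIRST[A]={d}  FIRST[B]={c}
round 2: done
  FIRST[S]={a,c}  FIRST[A]={d}  FIRST[B]={c}

FIRST(S) = ["a", "c"]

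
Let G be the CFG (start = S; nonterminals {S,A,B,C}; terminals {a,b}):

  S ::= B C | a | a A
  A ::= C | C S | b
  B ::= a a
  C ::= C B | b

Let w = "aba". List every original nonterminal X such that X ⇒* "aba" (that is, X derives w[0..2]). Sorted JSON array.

CNF form of G:
  S -> B C | T0 A | a
  A -> C B | C S | b
  B -> T0 T0
  C -> C B | b
  T0 -> a

CYK table (by increasing span) (cells [i..j] with 0 ≤ i ≤ j ≤ 2 only):
  [0..0]={S,T0}  "a"  orig:{S}
  [1..1]={A,C}  "b"
  [2..2]={S,T0}  "a"  orig:{S}
  [0..1]={S}  "ab"
  [1..2]={A}  "ba"
  [0..2]={S}  "aba"

Original NTs in T[0,2] deriving "aba": ["S"]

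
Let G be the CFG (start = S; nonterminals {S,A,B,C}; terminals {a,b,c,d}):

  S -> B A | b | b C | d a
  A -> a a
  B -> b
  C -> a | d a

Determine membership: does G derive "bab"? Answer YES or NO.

Convert to CNF:
  S -> B A | T1 T0 | T2 C | b
  A -> T0 T0
  B -> b
  C -> T1 T0 | a
  T0 -> a
  T1 -> d
  T2 -> b

Fill CYK table bottom-up:
  [0..0]={B,S,T2}  "b"  orig:{B,S}
  [1..1]={C,T0}  "a"  orig:{C}
  [2..2]={B,S,T2}  "b"  orig:{B,S}
  [0..1]={S}  "ba"
  [1..2]=∅  "ab"
  [0..2]=∅  "bab"

S ∉ T[0,2] ⇒ NO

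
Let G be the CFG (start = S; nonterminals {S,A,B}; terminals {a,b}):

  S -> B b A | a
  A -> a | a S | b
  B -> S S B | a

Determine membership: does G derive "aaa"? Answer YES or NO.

CNF form of G:
  S -> B X3 | a
  A -> T0 S | a | b
  B -> S X2 | a
  T0 -> a
  T1 -> b
  X2 -> S B
  X3 -> T1 A

CYK fill:
  T[0,0] 'a' = {A,B,S,T0}  orig:{A,B,S}
  T[1,1] 'a' = {A,B,S,T0}  orig:{A,B,S}
  T[2,2] 'a' = {A,B,S,T0}  orig:{A,B,S}
  T[0,1] 'aa' = {A,X2}  orig:{A}
  T[1,2] 'aa' = {A,X2}  orig:{A}
  T[0,2] 'aaa' = {B}

S ∉ T[0,2] ⇒ NO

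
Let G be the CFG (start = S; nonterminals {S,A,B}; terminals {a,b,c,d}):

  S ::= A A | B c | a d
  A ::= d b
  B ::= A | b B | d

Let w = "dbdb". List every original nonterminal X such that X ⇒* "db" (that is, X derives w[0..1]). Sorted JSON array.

Convert to CNF:
  S -> A A | B T2 | T3 T0
  A -> T0 T1
  B -> T0 T1 | T1 B | d
  T0 -> d
  T1 -> b
  T2 -> c
  T3 -> a

CYK fill — only the sub-triangle for w[0..1]:
  [0..0]={B,T0}  "d"  orig:{B}
  [1..1]={T1}  "b"  orig:{}
  [0..1]={A,B}  "db"

Original NTs in T[0,1] deriving "db": ["A", "B"]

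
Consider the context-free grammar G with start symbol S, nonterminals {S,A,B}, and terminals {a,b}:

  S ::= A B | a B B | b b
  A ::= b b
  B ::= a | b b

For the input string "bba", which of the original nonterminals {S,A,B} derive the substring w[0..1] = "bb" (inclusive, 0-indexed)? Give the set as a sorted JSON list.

CNF form of G:
  S -> A B | T0 T0 | T1 X2
  A -> T0 T0
  B -> T0 T0 | a
  T0 -> b
  T1 -> a
  X2 -> B B

CYK fill, restricted to cells inside w[0..1]:
  cell(0,0) b: {T0}  orig:{}
  cell(1,1) b: {T0}  orig:{}
  cell(0,1) bb: {A,B,S}

Original NTs in T[0,1] deriving "bb": ["A", "B", "S"]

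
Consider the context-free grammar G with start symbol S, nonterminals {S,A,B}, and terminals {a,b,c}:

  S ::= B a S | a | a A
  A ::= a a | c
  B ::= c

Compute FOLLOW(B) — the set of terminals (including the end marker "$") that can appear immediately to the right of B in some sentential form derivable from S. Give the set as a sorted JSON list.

Compute FIRST by fixpoint:
iter 1:
  A via A→a a: +{a}
  A via A→c: +{c}
  B via B→c: +{c}
  S via S→B a S: +{c}
  S via S→a: +{a}
  FIRST[S]={a,c}  FIRST[A]={a,c}  FIRST[B]={c}
iter 2: (stable)
  FIRST[S]={a,c}  FIRST[A]={a,c}  FIRST[B]={c}

FOLLOW sets:
FOLLOW(S) := {$}
pass 1:
  S→B a S: FOLLOW(B) ⊇ FIRST(a) = {a}; new: +{a}
  S→a A: FOLLOW(A) ⊇ FOLLOW(S) ⊇ {$}; new: +{$}
  S: {$}  A: {$}  B: {a}
pass 2: (stable)
  S: {$}  A: {$}  B: {a}

FOLLOW(B) = ["a"]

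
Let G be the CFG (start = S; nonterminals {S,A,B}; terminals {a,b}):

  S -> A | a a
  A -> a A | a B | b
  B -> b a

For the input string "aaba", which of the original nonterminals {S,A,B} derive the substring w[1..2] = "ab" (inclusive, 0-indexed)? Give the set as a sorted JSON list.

CNF form of G:
  S -> T0 A | T0 B | T0 T0 | b
  A -> T0 A | T0 B | b
  B -> T1 T0
  T0 -> a
  T1 -> b

CYK fill — only the sub-triangle for w[1..2]:
  cell(1,1) a: {T0}  orig:{}
  cell(2,2) b: {A,S,T1}  orig:{A,S}
  cell(1,2) ab: {A,S}

Original NTs in T[1,2] deriving "ab": ["A", "S"]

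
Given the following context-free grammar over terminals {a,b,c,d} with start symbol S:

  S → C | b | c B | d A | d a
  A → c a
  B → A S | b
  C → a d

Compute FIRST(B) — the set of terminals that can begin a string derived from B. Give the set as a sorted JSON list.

FIRST sets, iterate to fixpoint:
pass 1:
  A via A→c a: +{c}
  B via B→A S: +{c}
  B via B→b: +{b}
  C via C→a d: +{a}
  S via S→C: +{a}
  S via S→b: +{b}
  S via S→c B: +{c}
  S via S→d A: +{d}
  S: {a,b,c,d}  A: {c}  B: {b,c}  C: {a}
pass 2: (no change)
  S: {a,b,c,d}  A: {c}  B: {b,c}  C: {a}

FIRST(B) = ["b", "c"]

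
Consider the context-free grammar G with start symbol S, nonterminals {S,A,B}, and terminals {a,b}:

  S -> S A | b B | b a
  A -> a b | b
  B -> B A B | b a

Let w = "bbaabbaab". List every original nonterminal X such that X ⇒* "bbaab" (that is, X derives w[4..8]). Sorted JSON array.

CNF form of G:
  S -> S A | T1 B | T1 T0
  A -> T0 T1 | b
  B -> B X2 | T1 T0
  T0 -> a
  T1 -> b
  X2 -> A B

CYK fill, restricted to cells inside w[4..8]:
  T[4,4] 'b' = {A,T1}  orig:{A}
  T[5,5] 'b' = {A,T1}  orig:{A}
  T[6,6] 'a' = {T0}  orig:{}
  T[7,7] 'a' = {T0}  orig:{}
  T[8,8] 'b' = {A,T1}  orig:{A}
  T[4,5] 'bb' = ∅
  T[5,6] 'ba' = {B,S}
  T[6,7] 'aa' = ∅
  T[7,8] 'ab' = {A}
  T[4,6] 'bba' = {S,X2}  orig:{S}
  T[5,7] 'baa' = ∅
  T[6,8] 'aab' = ∅
  T[4,7] 'bbaa' = ∅
  T[5,8] 'baab' = {S}
  T[4,8] 'bbaab' = {S}

Original NTs in T[4,8] deriving "bbaab": ["S"]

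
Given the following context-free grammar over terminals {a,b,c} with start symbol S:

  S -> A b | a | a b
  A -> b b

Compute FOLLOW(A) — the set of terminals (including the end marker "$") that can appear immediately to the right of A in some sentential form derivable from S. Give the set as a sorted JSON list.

Compute FIRST by fixpoint:
pass 1:
  A via A→b b: +{b}
  S via S→A b: +{b}
  S via S→a: +{a}
  S: {a,b}  A: {b}
pass 2: (no change)
  S: {a,b}  A: {b}

Compute FOLLOW by fixpoint:
initialize: $ ∈ FOLLOW(S)
iter 1:
  S→A b: FOLLOW(A) ⊇ FIRST(b) = {b}; new: +{b}
  FOLLOW[S]={$}  FOLLOW[A]={b}
iter 2: — fixpoint
  FOLLOW[S]={$}  FOLLOW[A]={b}

FOLLOW(A) = ["b"]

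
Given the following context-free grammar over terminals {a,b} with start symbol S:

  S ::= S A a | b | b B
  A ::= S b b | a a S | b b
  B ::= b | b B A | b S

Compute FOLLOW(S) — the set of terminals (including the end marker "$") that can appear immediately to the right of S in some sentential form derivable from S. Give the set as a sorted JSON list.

Compute FIRST by fixpoint:
[1]
  A via A→a a S: +{a}
  A via A→b b: +{b}
  B via B→b: +{b}
  S via S→b: +{b}
  FIRST[S]={b}  FIRST[A]={a,b}  FIRST[B]={b}
[2] (no change)
  FIRST[S]={b}  FIRST[A]={a,b}  FIRST[B]={b}

Compute FOLLOW by fixpoint:
FOLLOW(S) := {$}
[1]
  A→S b b: FOLLOW(S) ⊇ FIRST(b) = {b}; new: +{b}
  B→b B A: FOLLOW(B) ⊇ FIRST(A) = {a,b}; new: +{a,b}
  B→b B A: FOLLOW(A) ⊇ FOLLOW(B) ⊇ {a,b}; new: +{a,b}
  B→b S: FOLLOW(S) ⊇ FOLLOW(B) ⊇ {a,b}; new: +{a}
  S→b B: FOLLOW(B) ⊇ FOLLOW(S) ⊇ {$,a,b}; new: +{$}
  FOLLOW(S)={$,a,b}  FOLLOW(A)={a,b}  FOLLOW(B)={$,a,b}
[2]
  B→b B A: FOLLOW(A) ⊇ FOLLOW(B) ⊇ {$,a,b}; new: +{$}
  FOLLOW(S)={$,a,b}  FOLLOW(A)={$,a,b}  FOLLOW(B)={$,a,b}
[3] — fixpoint
  FOLLOW(S)={$,a,b}  FOLLOW(A)={$,a,b}  FOLLOW(B)={$,a,b}

FOLLOW(S) = ["$", "a", "b"]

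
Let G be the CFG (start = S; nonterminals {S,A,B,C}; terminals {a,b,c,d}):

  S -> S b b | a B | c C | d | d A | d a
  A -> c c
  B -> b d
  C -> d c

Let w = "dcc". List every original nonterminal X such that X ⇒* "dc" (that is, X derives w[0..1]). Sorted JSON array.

CNF form of G:
  S -> S X4 | T0 C | T2 A | T2 T3 | T3 B | d
  A -> T0 T0
  B -> T1 T2
  C -> T2 T0
  T0 -> c
  T1 -> b
  T2 -> d
  T3 -> a
  X4 -> T1 T1

CYK fill, restricted to cells inside w[0..1]:
  T[0,0] 'd' = {S,T2}  orig:{S}
  T[1,1] 'c' = {T0}  orig:{}
  T[0,1] 'dc' = {C}

Original NTs in T[0,1] deriving "dc": ["C"]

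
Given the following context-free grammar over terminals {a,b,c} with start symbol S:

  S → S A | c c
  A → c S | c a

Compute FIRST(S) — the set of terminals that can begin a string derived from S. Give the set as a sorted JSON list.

Compute FIRST by fixpoint:
round 1:
  A via A→c S: +{c}
  S via S→c c: +{c}
  S: {c}  A: {c}
round 2: — fixpoint
  S: {c}  A: {c}

FIRST(S) = ["c"]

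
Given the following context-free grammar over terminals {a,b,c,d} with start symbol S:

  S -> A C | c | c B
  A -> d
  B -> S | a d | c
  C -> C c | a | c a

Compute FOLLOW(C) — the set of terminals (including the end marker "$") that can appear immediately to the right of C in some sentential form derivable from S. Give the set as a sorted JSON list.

Compute FIRST by fixpoint:
pass 1:
  A via A→d: +{d}
  B via B→a d: +{a}
  B via B→c: +{c}
  C via C→a: +{a}
  C via C→c a: +{c}
  S via S→A C: +{d}
  S via S→c: +{c}
  S: {c,d}  A: {d}  B: {a,c}  C: {a,c}
pass 2:
  B via B→S: +{d}
  S: {c,d}  A: {d}  B: {a,c,d}  C: {a,c}
pass 3: (no change)
  S: {c,d}  A: {d}  B: {a,c,d}  C: {a,c}

Compute FOLLOW by fixpoint:
FOLLOW(S) := {$}
pass 1:
  C→C c: FOLLOW(C) ⊇ FIRST(c) = {c}; new: +{c}
  S→A C: FOLLOW(A) ⊇ FIRST(C) = {a,c}; new: +{a,c}
  S→A C: FOLLOW(C) ⊇ FOLLOW(S) ⊇ {$}; new: +{$}
  S→c B: FOLLOW(B) ⊇ FOLLOW(S) ⊇ {$}; new: +{$}
  FOLLOW[S]={$}  FOLLOW[A]={a,c}  FOLLOW[B]={$}  FOLLOW[C]={$,c}
pass 2: — fixpoint
  FOLLOW[S]={$}  FOLLOW[A]={a,c}  FOLLOW[B]={$}  FOLLOW[C]={$,c}

FOLLOW(C) = ["$", "c"]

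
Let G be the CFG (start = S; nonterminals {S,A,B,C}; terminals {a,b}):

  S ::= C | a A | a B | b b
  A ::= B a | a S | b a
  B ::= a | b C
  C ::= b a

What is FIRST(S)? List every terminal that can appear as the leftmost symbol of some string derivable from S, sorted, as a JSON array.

Compute FIRST by fixpoint:
[1]
  A via A→a S: +{a}
  A via A→b a: +{b}
  B via B→a: +{a}
  B via B→b C: +{b}
  C via C→b a: +{b}
  S via S→C: +{b}
  S via S→a A: +{a}
  FIRST(S)={a,b}  FIRST(A)={a,b}  FIRST(B)={a,b}  FIRST(C)={b}
[2] — fixpoint
  FIRST(S)={a,b}  FIRST(A)={a,b}  FIRST(B)={a,b}  FIRST(C)={b}

FIRST(S) = ["a", "b"]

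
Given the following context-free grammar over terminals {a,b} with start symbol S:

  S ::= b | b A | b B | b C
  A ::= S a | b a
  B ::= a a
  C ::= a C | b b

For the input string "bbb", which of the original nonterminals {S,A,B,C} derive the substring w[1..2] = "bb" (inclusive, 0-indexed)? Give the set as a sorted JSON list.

CNF form of G:
  S -> T1 A | T1 B | T1 C | b
  A -> S T0 | T1 T0
  B -> T0 T0
  C -> T0 C | T1 T1
  T0 -> a
  T1 -> b

CYK fill — only the sub-triangle for w[1..2]:
  [1..1]={S,T1}  "b"  orig:{S}
  [2..2]={S,T1}  "b"  orig:{S}
  [1..2]={C}  "bb"

Original NTs in T[1,2] deriving "bb": ["C"]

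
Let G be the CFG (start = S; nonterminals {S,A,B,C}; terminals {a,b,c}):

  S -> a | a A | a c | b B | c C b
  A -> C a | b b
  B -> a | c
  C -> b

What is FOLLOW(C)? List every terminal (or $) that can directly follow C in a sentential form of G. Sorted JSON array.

Compute FIRST by fixpoint:
pass 1:
  A via A→b b: +{b}
  B via B→a: +{a}
  B via B→c: +{c}
  C via C→b: +{b}
  S via S→a: +{a}
  S via S→b B: +{b}
  S via S→c C b: +{c}
  FIRST(S)={a,b,c}  FIRST(A)={b}  FIRST(B)={a,c}  FIRST(C)={b}
pass 2: done
  FIRST(S)={a,b,c}  FIRST(A)={b}  FIRST(B)={a,c}  FIRST(C)={b}

FOLLOW iteration:
seed FOLLOW(S) with $
[1]
  A→C a: FOLLOW(C) ⊇ FIRST(a) = {a}; new: +{a}
  S→a A: FOLLOW(A) ⊇ FOLLOW(S) ⊇ {$}; new: +{$}
  S→b B: FOLLOW(B) ⊇ FOLLOW(S) ⊇ {$}; new: +{$}
  S→c C b: FOLLOW(C) ⊇ FIRST(b) = {b}; new: +{b}
  FOLLOW[S]={$}  FOLLOW[A]={$}  FOLLOW[B]={$}  FOLLOW[C]={a,b}
[2] — fixpoint
  FOLLOW[S]={$}  FOLLOW[A]={$}  FOLLOW[B]={$}  FOLLOW[C]={a,b}

FOLLOW(C) = ["a", "b"]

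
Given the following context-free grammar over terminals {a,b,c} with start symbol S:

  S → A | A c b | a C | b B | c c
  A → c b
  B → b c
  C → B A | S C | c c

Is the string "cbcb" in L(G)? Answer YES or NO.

CNF form of G:
  S -> A X3 | T0 T0 | T0 T1 | T1 B | T2 C
  A -> T0 T1
  B -> T1 T0
  C -> B A | S C | T0 T0
  T0 -> c
  T1 -> b
  T2 -> a
  X3 -> T0 T1

CYK table (by increasing span):
  [0..0]={T0}  "c"  orig:{}
  [1..1]={T1}  "b"  orig:{}
  [2..2]={T0}  "c"  orig:{}
  [3..3]={T1}  "b"  orig:{}
  [0..1]={A,S,X3}  "cb"  orig:{A,S}
  [1..2]={B}  "bc"
  [2..3]={A,S,X3}  "cb"  orig:{A,S}
  [0..2]=∅  "cbc"
  [1..3]=∅  "bcb"
  [0..3]={S}  "cbcb"

S ∈ T[0,3] ⇒ YES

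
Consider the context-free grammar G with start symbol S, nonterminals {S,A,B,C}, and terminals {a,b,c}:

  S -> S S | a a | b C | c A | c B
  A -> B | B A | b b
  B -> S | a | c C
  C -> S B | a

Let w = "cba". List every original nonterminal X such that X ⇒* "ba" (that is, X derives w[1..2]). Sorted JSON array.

CNF form of G:
  S -> S S | T0 T0 | T1 C | T2 A | T2 B
  A -> B A | S S | T0 T0 | T1 C | T1 T1 | T2 A | T2 B | T2 C | a
  B -> S S | T0 T0 | T1 C | T2 A | T2 B | T2 C | a
  C -> S B | a
  T0 -> a
  T1 -> b
  T2 -> c

Fill CYK table bottom-up — only the sub-triangle for w[1..2]:
  cell(1,1) b: {T1}  orig:{}
  cell(2,2) a: {A,B,C,T0}  orig:{A,B,C}
  cell(1,2) ba: {A,B,S}

Original NTs in T[1,2] deriving "ba": ["A", "B", "S"]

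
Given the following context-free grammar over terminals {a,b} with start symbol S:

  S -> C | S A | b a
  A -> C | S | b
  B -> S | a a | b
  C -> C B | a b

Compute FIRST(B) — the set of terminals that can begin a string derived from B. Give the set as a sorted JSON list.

Compute FIRST by fixpoint:
iter 1:
  A via A→b: +{b}
  B via B→a a: +{a}
  B via B→b: +{b}
  C via C→a b: +{a}
  S via S→C: +{a}
  S via S→b a: +{b}
  S: {a,b}  A: {b}  B: {a,b}  C: {a}
iter 2:
  A via A→C: +{a}
  S: {a,b}  A: {a,b}  B: {a,b}  C: {a}
iter 3: (stable)
  S: {a,b}  A: {a,b}  B: {a,b}  C: {a}

FIRST(B) = ["a", "b"]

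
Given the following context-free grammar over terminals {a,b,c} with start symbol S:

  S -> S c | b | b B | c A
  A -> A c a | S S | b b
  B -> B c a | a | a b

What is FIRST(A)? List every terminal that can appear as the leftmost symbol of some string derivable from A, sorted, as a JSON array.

FIRST sets, iterate to fixpoint:
round 1:
  A via A→b b: +{b}
  B via B→a: +{a}
  S via S→b: +{b}
  S via S→c A: +{c}
  S: {b,c}  A: {b}  B: {a}
round 2:
  A via A→S S: +{c}
  S: {b,c}  A: {b,c}  B: {a}
round 3: — fixpoint
  S: {b,c}  A: {b,c}  B: {a}

FIRST(A) = ["b", "c"]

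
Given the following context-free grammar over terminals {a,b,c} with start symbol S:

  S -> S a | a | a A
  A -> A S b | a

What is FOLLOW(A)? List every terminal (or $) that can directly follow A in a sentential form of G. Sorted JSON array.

Compute FIRST by fixpoint:
iter 1:
  A via A→a: +{a}
  S via S→a: +{a}
  FIRST(S)={a}  FIRST(A)={a}
iter 2: (no change)
  FIRST(S)={a}  FIRST(A)={a}

Compute FOLLOW by fixpoint:
seed FOLLOW(S) with $
[1]
  A→A S b: FOLLOW(A) ⊇ FIRST(S) = {a}; new: +{a}
  A→A S b: FOLLOW(S) ⊇ FIRST(b) = {b}; new: +{b}
  S→S a: FOLLOW(S) ⊇ FIRST(a) = {a}; new: +{a}
  S→a A: FOLLOW(A) ⊇ FOLLOW(S) ⊇ {$,a,b}; new: +{$,b}
  FOLLOW[S]={$,a,b}  FOLLOW[A]={$,a,b}
[2] done
  FOLLOW[S]={$,a,b}  FOLLOW[A]={$,a,b}

FOLLOW(A) = ["$", "a", "b"]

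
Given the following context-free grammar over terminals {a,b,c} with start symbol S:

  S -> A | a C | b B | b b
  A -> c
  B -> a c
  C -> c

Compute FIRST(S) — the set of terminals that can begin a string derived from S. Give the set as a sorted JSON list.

FIRST iteration:
[1]
  A via A→c: +{c}
  B via B→a c: +{a}
  C via C→c: +{c}
  S via S→A: +{c}
  S via S→a C: +{a}
  S via S→b B: +{b}
  FIRST[S]={a,b,c}  FIRST[A]={c}  FIRST[B]={a}  FIRST[C]={c}
[2] — fixpoint
  FIRST[S]={a,b,c}  FIRST[A]={c}  FIRST[B]={a}  FIRST[C]={c}

FIRST(S) = ["a", "b", "c"]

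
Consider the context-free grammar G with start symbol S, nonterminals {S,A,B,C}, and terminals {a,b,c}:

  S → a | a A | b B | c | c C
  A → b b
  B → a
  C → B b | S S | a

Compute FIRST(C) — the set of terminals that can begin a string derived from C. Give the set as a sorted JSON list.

Compute FIRST by fixpoint:
[1]
  A via A→b b: +{b}
  B via B→a: +{a}
  C via C→B b: +{a}
  S via S→a: +{a}
  S via S→b B: +{b}
  S via S→c: +{c}
  FIRST[S]={a,b,c}  FIRST[A]={b}  FIRST[B]={a}  FIRST[C]={a}
[2]
  C via C→S S: +{b,c}
  FIRST[S]={a,b,c}  FIRST[A]={b}  FIRST[B]={a}  FIRST[C]={a,b,c}
[3] (no change)
  FIRST[S]={a,b,c}  FIRST[A]={b}  FIRST[B]={a}  FIRST[C]={a,b,c}

FIRST(C) = ["a", "b", "c"]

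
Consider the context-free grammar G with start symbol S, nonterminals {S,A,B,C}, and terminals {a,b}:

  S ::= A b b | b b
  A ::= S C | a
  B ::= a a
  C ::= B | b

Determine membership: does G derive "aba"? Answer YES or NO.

CNF form of G:
  S -> A X2 | T1 T1
  A -> S C | a
  B -> T0 T0
  C -> T0 T0 | b
  T0 -> a
  T1 -> b
  X2 -> T1 T1

CYK table (by increasing span):
  [0..0]={A,T0}  "a"  orig:{A}
  [1..1]={C,T1}  "b"  orig:{C}
  [2..2]={A,T0}  "a"  orig:{A}
  [0..1]=∅  "ab"
  [1..2]=∅  "ba"
  [0..2]=∅  "aba"

S ∉ T[0,2] ⇒ NO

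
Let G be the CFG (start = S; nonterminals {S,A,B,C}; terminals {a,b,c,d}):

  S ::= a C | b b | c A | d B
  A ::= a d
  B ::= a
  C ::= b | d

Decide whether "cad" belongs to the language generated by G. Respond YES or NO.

CNF form of G:
  S -> T0 C | T1 B | T2 T2 | T3 A
  A -> T0 T1
  B -> a
  C -> b | d
  T0 -> a
  T1 -> d
  T2 -> b
  T3 -> c

CYK fill:
  T[0,0] 'c' = {T3}  orig:{}
  T[1,1] 'a' = {B,T0}  orig:{B}
  T[2,2] 'd' = {C,T1}  orig:{C}
  T[0,1] 'ca' = ∅
  T[1,2] 'ad' = {A,S}
  T[0,2] 'cad' = {S}

S ∈ T[0,2] ⇒ YES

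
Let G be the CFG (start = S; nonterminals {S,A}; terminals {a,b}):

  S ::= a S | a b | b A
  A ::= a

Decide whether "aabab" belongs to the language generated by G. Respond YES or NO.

CNF form of G:
  S -> T0 S | T0 T1 | T1 A
  A -> a
  T0 -> a
  T1 -> b

CYK table (by increasing span):
  cell(0,0) a: {A,T0}  orig:{A}
  cell(1,1) a: {A,T0}  orig:{A}
  cell(2,2) b: {T1}  orig:{}
  cell(3,3) a: {A,T0}  orig:{A}
  cell(4,4) b: {T1}  orig:{}
  cell(0,1) aa: ∅
  cell(1,2) ab: {S}
  cell(2,3) ba: {S}
  cell(3,4) ab: {S}
  cell(0,2) aab: {S}
  cell(1,3) aba: {S}
  cell(2,4) bab: ∅
  cell(0,3) aaba: {S}
  cell(1,4) abab: ∅
  cell(0,4) aabab: ∅

S ∉ T[0,4] ⇒ NO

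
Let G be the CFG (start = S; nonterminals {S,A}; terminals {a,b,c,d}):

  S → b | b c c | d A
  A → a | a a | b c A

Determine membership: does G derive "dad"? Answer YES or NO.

CNF form of G:
  S -> T1 X5 | T3 A | b
  A -> T0 T0 | T1 X4 | a
  T0 -> a
  T1 -> b
  T2 -> c
  T3 -> d
  X4 -> T2 A
  X5 -> T2 T2

CYK table (by increasing span):
  T[0,0] 'd' = {T3}  orig:{}
  T[1,1] 'a' = {A,T0}  orig:{A}
  T[2,2] 'd' = {T3}  orig:{}
  T[0,1] 'da' = {S}
  T[1,2] 'ad' = ∅
  T[0,2] 'dad' = ∅

S ∉ T[0,2] ⇒ NO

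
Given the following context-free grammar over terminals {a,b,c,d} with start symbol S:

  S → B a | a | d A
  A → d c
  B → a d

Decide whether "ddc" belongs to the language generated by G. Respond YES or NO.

CNF form of G:
  S -> B T2 | T0 A | a
  A -> T0 T1
  B -> T2 T0
  T0 -> d
  T1 -> c
  T2 -> a

Fill CYK table bottom-up:
  [0..0]={T0}  "d"  orig:{}
  [1..1]={T0}  "d"  orig:{}
  [2..2]={T1}  "c"  orig:{}
  [0..1]=∅  "dd"
  [1..2]={A}  "dc"
  [0..2]={S}  "ddc"

S ∈ T[0,2] ⇒ YES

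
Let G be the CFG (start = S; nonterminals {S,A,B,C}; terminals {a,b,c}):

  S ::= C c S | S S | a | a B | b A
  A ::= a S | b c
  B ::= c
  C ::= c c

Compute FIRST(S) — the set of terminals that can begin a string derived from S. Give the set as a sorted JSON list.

FIRST iteration:
iter 1:
  A via A→a S: +{a}
  A via A→b c: +{b}
  B via B→c: +{c}
  C via C→c c: +{c}
  S via S→C c S: +{c}
  S via S→a: +{a}
  S via S→b A: +{b}
  FIRST(S)={a,b,c}  FIRST(A)={a,b}  FIRST(B)={c}  FIRST(C)={c}
iter 2: done
  FIRST(S)={a,b,c}  FIRST(A)={a,b}  FIRST(B)={c}  FIRST(C)={c}

FIRST(S) = ["a", "b", "c"]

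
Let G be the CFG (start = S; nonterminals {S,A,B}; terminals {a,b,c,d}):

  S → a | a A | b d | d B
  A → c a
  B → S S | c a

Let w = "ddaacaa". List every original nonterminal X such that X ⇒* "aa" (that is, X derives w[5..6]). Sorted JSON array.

Convert to CNF:
  S -> T1 A | T2 T3 | T3 B | a
  A -> T0 T1
  B -> S S | T0 T1
  T0 -> c
  T1 -> a
  T2 -> b
  T3 -> d

CYK fill, restricted to cells inside w[5..6]:
  T[5,5] 'a' = {S,T1}  orig:{S}
  T[6,6] 'a' = {S,T1}  orig:{S}
  T[5,6] 'aa' = {B}

Original NTs in T[5,6] deriving "aa": ["B"]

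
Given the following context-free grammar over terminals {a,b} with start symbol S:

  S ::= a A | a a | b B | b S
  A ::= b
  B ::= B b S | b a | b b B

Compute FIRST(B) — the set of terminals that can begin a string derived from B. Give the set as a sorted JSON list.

FIRST iteration:
round 1:
  A via A→b: +{b}
  B via B→b a: +{b}
  S via S→a A: +{a}
  S via S→b B: +{b}
  S: {a,b}  A: {b}  B: {b}
round 2: — fixpoint
  S: {a,b}  A: {b}  B: {b}

FIRST(B) = ["b"]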